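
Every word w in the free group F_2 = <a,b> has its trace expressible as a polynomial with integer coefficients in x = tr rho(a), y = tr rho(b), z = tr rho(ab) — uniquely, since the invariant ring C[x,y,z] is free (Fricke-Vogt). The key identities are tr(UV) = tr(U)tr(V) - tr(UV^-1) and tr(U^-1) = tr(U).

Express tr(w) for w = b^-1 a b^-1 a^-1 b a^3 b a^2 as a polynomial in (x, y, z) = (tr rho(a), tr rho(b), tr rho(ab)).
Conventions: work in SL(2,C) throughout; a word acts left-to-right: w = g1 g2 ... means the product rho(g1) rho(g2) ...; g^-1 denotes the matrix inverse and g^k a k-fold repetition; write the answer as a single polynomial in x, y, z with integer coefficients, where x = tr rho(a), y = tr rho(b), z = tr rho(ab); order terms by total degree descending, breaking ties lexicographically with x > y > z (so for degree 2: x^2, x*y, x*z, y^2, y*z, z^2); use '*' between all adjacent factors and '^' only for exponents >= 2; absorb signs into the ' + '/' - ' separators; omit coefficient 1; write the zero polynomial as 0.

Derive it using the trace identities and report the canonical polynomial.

-x^5*y^2*z^2 + x^6*y*z + 2*x^4*y^3*z + 2*x^4*y*z^3 - x^5*y^2 - x^5*z^2 - x^3*y^4 - 2*x^3*y^2*z^2 - x^3*z^4 - 3*x^4*y*z - x^2*y*z^3 + 3*x^3*y^2 + 4*x^3*z^2 + x*y^2*z^2 + x*z^4 - 2*x^2*y*z + x^3 + 2*x*y^2 - 2*x*z^2 - 3*x

tr(b a b a) = tr(a b) tr(a b) - tr(1)   [split at repeated a] = z^2 - 2
reduce: tr(b a b) = tr(b) tr(a b) - tr(a) = y*z - x
reduce: tr(b a^2 b a) = tr(a) tr(b a b a) - tr(b a b) = x*z^2 - y*z - x
so tr(a^2 b) = tr(a) tr(b a) - tr(b) = x*z - y
so tr(a^2) = tr(a) tr(a) - tr(1) = x^2 - 2
reduce: tr(b a^2 b) = tr(b) tr(a^2 b) - tr(a^2) = x*y*z - x^2 - y^2 + 2
so tr(a b a^2 b a) = tr(a) tr(b a^2 b a) - tr(b a^2 b) = x^2*z^2 - 2*x*y*z + y^2 - 2
tr(b a^3 b a^2) = tr(a) tr(a b a^2 b a) - tr(a b a^2 b) = x^3*z^2 - 2*x^2*y*z + x*y^2 - x*z^2 + y*z - x
tr(b^2 a b a) = tr(b) tr(a b a b) - tr(a b a) = y*z^2 - x*z - y
reduce: tr(b^2 a b) = tr(b) tr(b a b) - tr(b a) = y^2*z - x*y - z
reduce: tr(b a^2 b^2 a) = tr(a) tr(b^2 a b a) - tr(b^2 a b) = x*y*z^2 - x^2*z - y^2*z + z
tr(b a^2 b^2) = tr(b) tr(b a^2 b) - tr(b a^2) = x*y^2*z - x^2*y - y^3 - x*z + 3*y
tr(a b a^2 b^2 a) = tr(a) tr(b a^2 b^2 a) - tr(b a^2 b^2) = x^2*y*z^2 - x^3*z - 2*x*y^2*z + x^2*y + y^3 + 2*x*z - 3*y
so tr(b^2 a^3 b a^2) = tr(a) tr(a b a^2 b^2 a) - tr(a b a^2 b^2) = x^3*y*z^2 - x^4*z - 2*x^2*y^2*z + x^3*y + x*y^3 - x*y*z^2 + 3*x^2*z + y^2*z - 3*x*y - z
reduce: tr(b a b^2 a^2) = tr(a) tr(b a b^2 a) - tr(b a b^2) = x*y*z^2 - x^2*z - y^2*z + z
reduce: tr(b^2 a^3 b a) = tr(a) tr(b a b^2 a^2) - tr(b a b^2 a) = x^2*y*z^2 - x^3*z - x*y^2*z - y*z^2 + 2*x*z + y
tr(b a^3 b a^3 b) = tr(a) tr(b^2 a^3 b a^2) - tr(b^2 a^3 b a) = x^4*y*z^2 - x^5*z - 2*x^3*y^2*z + x^4*y + x^2*y^3 - 2*x^2*y*z^2 + 4*x^3*z + 2*x*y^2*z - 3*x^2*y + y*z^2 - 3*x*z - y
reduce: tr(b a b a b a) = tr(b a) tr(b a b a) - tr(b^-1 a^-1)   [split at repeated b] = z^3 - 3*z
reduce: tr(b a^2 b a b a) = tr(a) tr(b a b a b a) - tr(b a b a b) = x*z^3 - y*z^2 - 2*x*z + y
reduce: tr(b a^2 b a b a^2) = tr(a) tr(b a^2 b a b a) - tr(b a^2 b a b) = x^2*z^3 - 2*x*y*z^2 - x^2*z + y^2*z + x*y - z
so tr(a b a b a^3 b a) = tr(a) tr(b a^2 b a b a^2) - tr(b a^2 b a b a) = x^3*z^3 - 2*x^2*y*z^2 - x^3*z + x*y^2*z - x*z^3 + x^2*y + y*z^2 + x*z - y
tr(a b a b a^3 b) = tr(a) tr(a b a b a b a) - tr(a b a b a b) = x^2*z^3 - x*y*z^2 - 2*x^2*z - z^3 + x*y + 3*z
so tr(b a^3 b a^3 b a) = tr(a) tr(a b a b a^3 b a) - tr(a b a b a^3 b) = x^4*z^3 - 2*x^3*y*z^2 - x^4*z + x^2*y^2*z - 2*x^2*z^3 + x^3*y + 2*x*y*z^2 + 3*x^2*z + z^3 - 2*x*y - 3*z
so tr(a^-1 b a^3 b a^3 b) = tr(b a^3 b a^3 b) tr(a) - tr(b a^3 b a^3 b a) = x^5*y*z^2 - x^6*z - 2*x^4*y^2*z - x^4*z^3 + x^5*y + x^3*y^3 + 5*x^4*z + x^2*y^2*z + 2*x^2*z^3 - 4*x^3*y - x*y*z^2 - 6*x^2*z - z^3 + x*y + 3*z
so tr(a b^-1 a^-1 b a^3 b a^2) = tr(a^-1 b a^3 b a^3) tr(b) - tr(a^-1 b a^3 b a^3 b) = -x^5*y*z^2 + x^6*z + 2*x^4*y^2*z + x^4*z^3 - x^5*y - x^3*y^3 + x^3*y*z^2 - 5*x^4*z - 3*x^2*y^2*z - 2*x^2*z^3 + 4*x^3*y + x*y^3 + 6*x^2*z + y^2*z + z^3 - 2*x*y - 3*z
so tr(b a^2 b a b^2 a) = tr(b) tr(a b a^2 b a b) - tr(a b a^2 b a) = x*y*z^3 - x^2*z^2 - y^2*z^2 + 2
reduce: tr(b a b^3 a) = tr(b) tr(a b a b^2) - tr(a b a b) = y^2*z^2 - x*y*z - y^2 - z^2 + 2
tr(b a b^3) = tr(b) tr(b^2 a b) - tr(b^2 a) = y^3*z - x*y^2 - 2*y*z + x
reduce: tr(b a^2 b a b^2) = tr(a) tr(b a b^3 a) - tr(b a b^3) = x*y^2*z^2 - x^2*y*z - y^3*z - x*z^2 + 2*y*z + x
tr(b a^2 b a b^2 a^2) = tr(a) tr(b a^2 b a b^2 a) - tr(b a^2 b a b^2) = x^2*y*z^3 - x^3*z^2 - 2*x*y^2*z^2 + x^2*y*z + y^3*z + x*z^2 - 2*y*z + x
reduce: tr(b a^3 b a^2 b a b) = tr(a) tr(b a^2 b a b^2 a^2) - tr(b a^2 b a b^2 a) = x^3*y*z^3 - x^4*z^2 - 2*x^2*y^2*z^2 + x^3*y*z + x*y^3*z - x*y*z^3 + 2*x^2*z^2 + y^2*z^2 - 2*x*y*z + x^2 - 2
tr(b a b a b a b a) = tr(b a b a b a) tr(b a) - tr(a b a b)   [split at repeated b] = z^4 - 4*z^2 + 2
tr(b a b a b a b) = tr(b) tr(a b a b a b) - tr(a b a b a) = y*z^3 - x*z^2 - 2*y*z + x
so tr(a b a b a b a b a) = tr(a) tr(b a b a b a b a) - tr(b a b a b a b) = x*z^4 - y*z^3 - 3*x*z^2 + 2*y*z + x
tr(b a b a b a^3 b a) = tr(a) tr(a b a b a b a b a) - tr(a b a b a b a b) = x^2*z^4 - x*y*z^3 - 3*x^2*z^2 - z^4 + 2*x*y*z + x^2 + 4*z^2 - 2
tr(a b a b a^2) = tr(a) tr(a b a b a) - tr(a b a b) = x^2*z^2 - x*y*z - x^2 - z^2 + 2
so tr(a b a b a^3) = tr(a) tr(a b a b a^2) - tr(a b a b a) = x^3*z^2 - x^2*y*z - x^3 - 2*x*z^2 + y*z + 3*x
tr(b a b a b a^3 b) = tr(b) tr(a b a b a^3 b) - tr(a b a b a^3) = x^2*y*z^3 - x^3*z^2 - x*y^2*z^2 - x^2*y*z - y*z^3 + x^3 + x*y^2 + 2*x*z^2 + 2*y*z - 3*x
tr(b a^3 b a^2 b a b a) = tr(a) tr(b a b a b a^3 b a) - tr(b a b a b a^3 b) = x^3*z^4 - 2*x^2*y*z^3 - 2*x^3*z^2 + x*y^2*z^2 - x*z^4 + 3*x^2*y*z + y*z^3 - x*y^2 + 2*x*z^2 - 2*y*z + x
tr(a^-1 b a^3 b a^2 b a b) = tr(b a^3 b a^2 b a b) tr(a) - tr(b a^3 b a^2 b a b a) = x^4*y*z^3 - x^5*z^2 - 2*x^3*y^2*z^2 - x^3*z^4 + x^4*y*z + x^2*y^3*z + x^2*y*z^3 + 4*x^3*z^2 + x*z^4 - 5*x^2*y*z - y*z^3 + x^3 + x*y^2 - 2*x*z^2 + 2*y*z - 3*x
so tr(a b^-1 a^-1 b a^3 b a^2 b) = tr(a^-1 b a^3 b a^2 b a) tr(b) - tr(a^-1 b a^3 b a^2 b a b) = -x^4*y*z^3 + x^5*z^2 + 3*x^3*y^2*z^2 + x^3*z^4 - 2*x^4*y*z - 3*x^2*y^3*z - x^2*y*z^3 + x^3*y^2 - 4*x^3*z^2 + x*y^4 - x*y^2*z^2 - x*z^4 + 8*x^2*y*z + y^3*z + y*z^3 - x^3 - 4*x*y^2 + 2*x*z^2 - 3*y*z + 3*x
tr(b^-1 a b^-1 a^-1 b a^3 b a^2) = tr(a b^-1 a^-1 b a^3 b a^2) tr(b) - tr(a b^-1 a^-1 b a^3 b a^2 b) = -x^5*y^2*z^2 + x^6*y*z + 2*x^4*y^3*z + 2*x^4*y*z^3 - x^5*y^2 - x^5*z^2 - x^3*y^4 - 2*x^3*y^2*z^2 - x^3*z^4 - 3*x^4*y*z - x^2*y*z^3 + 3*x^3*y^2 + 4*x^3*z^2 + x*y^2*z^2 + x*z^4 - 2*x^2*y*z + x^3 + 2*x*y^2 - 2*x*z^2 - 3*x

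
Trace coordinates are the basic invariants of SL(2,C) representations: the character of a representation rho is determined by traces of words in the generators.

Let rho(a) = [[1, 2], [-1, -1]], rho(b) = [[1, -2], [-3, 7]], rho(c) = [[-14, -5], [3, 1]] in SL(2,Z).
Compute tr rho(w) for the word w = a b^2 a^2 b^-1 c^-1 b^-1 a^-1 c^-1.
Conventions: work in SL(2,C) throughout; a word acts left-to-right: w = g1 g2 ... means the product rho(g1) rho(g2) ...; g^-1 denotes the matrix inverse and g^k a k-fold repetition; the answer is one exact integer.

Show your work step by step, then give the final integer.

-3451

rho(a) = [[1, 2], [-1, -1]]
... * rho(b) = [[1, -2], [-3, 7]]  ->  [[-5, 12], [2, -5]]
... * rho(b) = [[1, -2], [-3, 7]]  ->  [[-41, 94], [17, -39]]
... * rho(a) = [[1, 2], [-1, -1]]  ->  [[-135, -176], [56, 73]]
... * rho(a) = [[1, 2], [-1, -1]]  ->  [[41, -94], [-17, 39]]
... * rho(b^-1) = [[7, 2], [3, 1]]  ->  [[5, -12], [-2, 5]]
... * rho(c^-1) = [[1, 5], [-3, -14]]  ->  [[41, 193], [-17, -80]]
... * rho(b^-1) = [[7, 2], [3, 1]]  ->  [[866, 275], [-359, -114]]
... * rho(a^-1) = [[-1, -2], [1, 1]]  ->  [[-591, -1457], [245, 604]]
... * rho(c^-1) = [[1, 5], [-3, -14]]  ->  [[3780, 17443], [-1567, -7231]]
tr = 3780 + -7231 = -3451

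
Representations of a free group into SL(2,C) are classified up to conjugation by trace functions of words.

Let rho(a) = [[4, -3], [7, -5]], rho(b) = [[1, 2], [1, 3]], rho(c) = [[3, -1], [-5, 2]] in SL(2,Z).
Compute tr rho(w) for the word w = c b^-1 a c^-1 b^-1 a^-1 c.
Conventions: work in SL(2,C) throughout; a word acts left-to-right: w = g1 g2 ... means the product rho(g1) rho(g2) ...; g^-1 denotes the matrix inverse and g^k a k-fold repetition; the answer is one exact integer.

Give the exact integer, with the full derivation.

rho(c) = [[3, -1], [-5, 2]]
... * rho(b^-1) = [[3, -2], [-1, 1]]  ->  [[10, -7], [-17, 12]]
... * rho(a) = [[4, -3], [7, -5]]  ->  [[-9, 5], [16, -9]]
... * rho(c^-1) = [[2, 1], [5, 3]]  ->  [[7, 6], [-13, -11]]
... * rho(b^-1) = [[3, -2], [-1, 1]]  ->  [[15, -8], [-28, 15]]
... * rho(a^-1) = [[-5, 3], [-7, 4]]  ->  [[-19, 13], [35, -24]]
... * rho(c) = [[3, -1], [-5, 2]]  ->  [[-122, 45], [225, -83]]
tr = -122 + -83 = -205

-205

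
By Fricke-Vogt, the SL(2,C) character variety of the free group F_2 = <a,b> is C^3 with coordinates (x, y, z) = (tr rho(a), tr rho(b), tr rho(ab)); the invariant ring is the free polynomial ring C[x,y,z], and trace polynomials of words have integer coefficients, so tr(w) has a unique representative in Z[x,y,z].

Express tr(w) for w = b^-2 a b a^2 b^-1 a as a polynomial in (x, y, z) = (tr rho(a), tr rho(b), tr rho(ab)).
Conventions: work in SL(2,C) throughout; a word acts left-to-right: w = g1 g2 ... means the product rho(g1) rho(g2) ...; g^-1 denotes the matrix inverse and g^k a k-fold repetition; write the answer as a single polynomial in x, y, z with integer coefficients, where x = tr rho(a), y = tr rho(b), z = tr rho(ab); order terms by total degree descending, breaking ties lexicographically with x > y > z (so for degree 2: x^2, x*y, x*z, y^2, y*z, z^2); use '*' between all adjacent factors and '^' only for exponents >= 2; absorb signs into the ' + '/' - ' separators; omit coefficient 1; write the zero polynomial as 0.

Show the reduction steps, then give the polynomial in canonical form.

x^3*y^3*z - x^2*y^4 - 2*x^2*y^2*z^2 - x^3*y*z + x*y^3*z + x*y*z^3 + 2*x^2*y^2 + x^2*z^2 - 2*x*y*z + y^2 - 2

tr(b a^2) = tr(a) * tr(b a) - tr(b) = x*z - y
tr(a b a^2) = tr(a) * tr(b a^2) - tr(b a) = x^2*z - x*y - z
tr(a^2 b a^2) = tr(a) * tr(a b a^2) - tr(a b a) = x^3*z - x^2*y - 2*x*z + y
tr(b a b a) = tr(b a) * tr(b a) - tr(1) = z^2 - 2
tr(b a b) = tr(b) * tr(a b) - tr(a) = y*z - x
tr(b a^2 b a) = tr(a) * tr(b a b a) - tr(b a b) = x*z^2 - y*z - x
tr(b^2) = tr(b) * tr(b) - tr(1) = y^2 - 2
tr(b a^2 b) = tr(a) * tr(b^2 a) - tr(b^2) = x*y*z - x^2 - y^2 + 2
tr(a^2 b a^2 b) = tr(a) * tr(b a^2 b a) - tr(b a^2 b) = x^2*z^2 - 2*x*y*z + y^2 - 2
tr(a b a^2 b^-1 a) = tr(a^2 b a^2) * tr(b) - tr(a^2 b a^2 b) = x^3*y*z - x^2*y^2 - x^2*z^2 + 2
tr(a b a b a^2) = tr(a) * tr(a b a b a) - tr(a b a b) = x^2*z^2 - x*y*z - x^2 - z^2 + 2
tr(b a b a b a) = tr(b a b a) * tr(b a) - tr(a b) = z^3 - 3*z
tr(b a b a b) = tr(b) * tr(a b a b) - tr(a b a) = y*z^2 - x*z - y
tr(a b a b a^2 b) = tr(a) * tr(b a b a b a) - tr(b a b a b) = x*z^3 - y*z^2 - 2*x*z + y
tr(a b a^2 b^-1 a b) = tr(a b a b a^2) * tr(b) - tr(a b a b a^2 b) = x^2*y*z^2 - x*y^2*z - x*z^3 - x^2*y + 2*x*z + y
tr(a b a^2 b^-1 a b^-1) = tr(a b a^2 b^-1 a) * tr(b) - tr(a b a^2 b^-1 a b) = x^3*y^2*z - x^2*y^3 - 2*x^2*y*z^2 + x*y^2*z + x*z^3 + x^2*y - 2*x*z + y
tr(b^-2 a b a^2 b^-1 a) = tr(a b a^2 b^-1 a b^-1) * tr(b) - tr(a b a^2 b^-1 a) = x^3*y^3*z - x^2*y^4 - 2*x^2*y^2*z^2 - x^3*y*z + x*y^3*z + x*y*z^3 + 2*x^2*y^2 + x^2*z^2 - 2*x*y*z + y^2 - 2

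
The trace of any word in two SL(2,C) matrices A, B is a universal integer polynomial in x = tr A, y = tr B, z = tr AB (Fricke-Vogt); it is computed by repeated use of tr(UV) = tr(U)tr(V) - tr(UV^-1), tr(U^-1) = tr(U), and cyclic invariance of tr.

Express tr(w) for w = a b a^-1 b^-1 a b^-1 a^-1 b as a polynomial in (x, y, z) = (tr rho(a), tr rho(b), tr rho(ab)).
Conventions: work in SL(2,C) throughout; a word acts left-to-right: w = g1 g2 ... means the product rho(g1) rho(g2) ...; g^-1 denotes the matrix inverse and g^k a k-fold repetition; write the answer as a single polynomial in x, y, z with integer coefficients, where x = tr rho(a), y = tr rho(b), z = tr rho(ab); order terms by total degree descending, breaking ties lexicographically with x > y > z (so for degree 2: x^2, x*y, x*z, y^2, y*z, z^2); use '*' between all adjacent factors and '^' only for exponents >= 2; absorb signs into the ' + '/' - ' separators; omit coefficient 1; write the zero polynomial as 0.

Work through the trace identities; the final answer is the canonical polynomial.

x^2*y^2*z^2 - 2*x^3*y*z - x*y^3*z - 2*x*y*z^3 + x^4 + x^2*y^2 + 2*x^2*z^2 + y^2*z^2 + z^4 + 4*x*y*z - 4*x^2 - 4*z^2 + 2

apply: trace(a^2 b) = trace(a) trace(b a) - trace(b)   [square of a] = x*z - y
use: trace(a^2) = trace(a) trace(a) - trace(1)   [square of a] = x^2 - 2
trace(b a^2 b) = trace(b) trace(a^2 b) - trace(a^2)   [square of b] = x*y*z - x^2 - y^2 + 2
apply: trace(b a b a) = trace(b a) trace(b a) - trace(1)   [split at a repeated b] = z^2 - 2
use: trace(b a b) = trace(b) trace(a b) - trace(a)   [square of b] = y*z - x
trace(b a^2 b a) = trace(a) trace(b a b a) - trace(b a b)   [square of a] = x*z^2 - y*z - x
trace(a b a^-1 b a) = trace(b a^2 b) trace(a) - trace(b a^2 b a)   [inverse elimination on a] = x^2*y*z - x^3 - x*y^2 - x*z^2 + y*z + 3*x
apply: trace(a^2 b a) = trace(a) trace(a b a) - trace(a b)   [square of a] = x^2*z - x*y - z
trace(b a^2 b a b) = trace(b) trace(a^2 b a b) - trace(a^2 b a)   [square of b] = x*y*z^2 - x^2*z - y^2*z + z
apply: trace(b a b a b a) = trace(b a) trace(b a b a) - trace(b^-1 a^-1)   [split at a repeated b] = z^3 - 3*z
trace(b a b a b) = trace(b) trace(a b a b) - trace(a b a)   [square of b] = y*z^2 - x*z - y
trace(b a^2 b a b a) = trace(a) trace(b a b a b a) - trace(b a b a b)   [square of a] = x*z^3 - y*z^2 - 2*x*z + y
trace(a b a b a^-1 b a) = trace(b a^2 b a b) trace(a) - trace(b a^2 b a b a)   [inverse elimination on a] = x^2*y*z^2 - x^3*z - x*y^2*z - x*z^3 + y*z^2 + 3*x*z - y
trace(b a b a b a b) = trace(b) trace(a b a b a b) - trace(a b a b a)   [square of b] = y*z^3 - x*z^2 - 2*y*z + x
apply: trace(b a b a b a b a) = trace(a b) trace(a b a b a b) - trace(a^-1 b^-1 a^-1 b^-1)   [split at a repeated a] = z^4 - 4*z^2 + 2
use: trace(a b a b a^-1 b a b) = trace(b a b a b a b) trace(a) - trace(b a b a b a b a)   [inverse elimination on a] = x*y*z^3 - x^2*z^2 - z^4 - 2*x*y*z + x^2 + 4*z^2 - 2
apply: trace(b a b a^-1 b a b^-1 a) = trace(a b a b a^-1 b a) trace(b) - trace(a b a b a^-1 b a b)   [inverse elimination on b] = x^2*y^2*z^2 - x^3*y*z - x*y^3*z - 2*x*y*z^3 + x^2*z^2 + y^2*z^2 + z^4 + 5*x*y*z - x^2 - y^2 - 4*z^2 + 2
apply: trace(a b^-1 a^-1 b a b a^-1 b) = trace(b a b a^-1 b a b^-1) trace(a) - trace(b a b a^-1 b a b^-1 a)   [inverse elimination on a] = -x^2*y^2*z^2 + 2*x^3*y*z + x*y^3*z + 2*x*y*z^3 - x^4 - x^2*y^2 - 2*x^2*z^2 - y^2*z^2 - z^4 - 4*x*y*z + 4*x^2 + y^2 + 4*z^2 - 2
apply: trace(a b a^-1 b^-1 a b^-1 a^-1 b) = trace(a b^-1 a^-1 b a b a^-1) trace(b) - trace(a b^-1 a^-1 b a b a^-1 b)   [inverse elimination on b] = x^2*y^2*z^2 - 2*x^3*y*z - x*y^3*z - 2*x*y*z^3 + x^4 + x^2*y^2 + 2*x^2*z^2 + y^2*z^2 + z^4 + 4*x*y*z - 4*x^2 - 4*z^2 + 2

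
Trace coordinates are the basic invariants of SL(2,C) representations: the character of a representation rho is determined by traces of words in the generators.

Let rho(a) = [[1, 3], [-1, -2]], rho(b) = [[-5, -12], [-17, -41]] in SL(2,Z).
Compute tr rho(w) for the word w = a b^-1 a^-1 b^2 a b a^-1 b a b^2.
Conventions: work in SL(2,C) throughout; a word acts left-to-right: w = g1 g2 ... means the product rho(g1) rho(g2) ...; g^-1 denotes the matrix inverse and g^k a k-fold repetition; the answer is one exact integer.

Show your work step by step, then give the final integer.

rho(a) = [[1, 3], [-1, -2]]
... * rho(b^-1) = [[-41, 12], [17, -5]]  ->  [[10, -3], [7, -2]]
... * rho(a^-1) = [[-2, -3], [1, 1]]  ->  [[-23, -33], [-16, -23]]
... * rho(b) = [[-5, -12], [-17, -41]]  ->  [[676, 1629], [471, 1135]]
... * rho(b) = [[-5, -12], [-17, -41]]  ->  [[-31073, -74901], [-21650, -52187]]
... * rho(a) = [[1, 3], [-1, -2]]  ->  [[43828, 56583], [30537, 39424]]
... * rho(b) = [[-5, -12], [-17, -41]]  ->  [[-1181051, -2845839], [-822893, -1982828]]
... * rho(a^-1) = [[-2, -3], [1, 1]]  ->  [[-483737, 697314], [-337042, 485851]]
... * rho(b) = [[-5, -12], [-17, -41]]  ->  [[-9435653, -22785030], [-6574257, -15875387]]
... * rho(a) = [[1, 3], [-1, -2]]  ->  [[13349377, 17263101], [9301130, 12028003]]
... * rho(b) = [[-5, -12], [-17, -41]]  ->  [[-360219602, -867979665], [-250981701, -604761683]]
... * rho(b) = [[-5, -12], [-17, -41]]  ->  [[16556752315, 39909801489], [11535857116, 27807009415]]
tr = 16556752315 + 27807009415 = 44363761730

44363761730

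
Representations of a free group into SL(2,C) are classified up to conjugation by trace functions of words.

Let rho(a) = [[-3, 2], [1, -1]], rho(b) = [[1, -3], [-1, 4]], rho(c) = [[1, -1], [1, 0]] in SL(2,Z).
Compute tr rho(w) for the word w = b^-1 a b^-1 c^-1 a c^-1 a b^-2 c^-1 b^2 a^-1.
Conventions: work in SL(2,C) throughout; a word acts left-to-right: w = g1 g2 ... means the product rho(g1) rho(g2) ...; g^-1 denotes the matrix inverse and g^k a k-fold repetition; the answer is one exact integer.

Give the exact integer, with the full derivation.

-252253

rho(b^-1) = [[4, 3], [1, 1]]
... * rho(a) = [[-3, 2], [1, -1]]  ->  [[-9, 5], [-2, 1]]
... * rho(b^-1) = [[4, 3], [1, 1]]  ->  [[-31, -22], [-7, -5]]
... * rho(c^-1) = [[0, 1], [-1, 1]]  ->  [[22, -53], [5, -12]]
... * rho(a) = [[-3, 2], [1, -1]]  ->  [[-119, 97], [-27, 22]]
... * rho(c^-1) = [[0, 1], [-1, 1]]  ->  [[-97, -22], [-22, -5]]
... * rho(a) = [[-3, 2], [1, -1]]  ->  [[269, -172], [61, -39]]
... * rho(b^-1) = [[4, 3], [1, 1]]  ->  [[904, 635], [205, 144]]
... * rho(b^-1) = [[4, 3], [1, 1]]  ->  [[4251, 3347], [964, 759]]
... * rho(c^-1) = [[0, 1], [-1, 1]]  ->  [[-3347, 7598], [-759, 1723]]
... * rho(b) = [[1, -3], [-1, 4]]  ->  [[-10945, 40433], [-2482, 9169]]
... * rho(b) = [[1, -3], [-1, 4]]  ->  [[-51378, 194567], [-11651, 44122]]
... * rho(a^-1) = [[-1, -2], [-1, -3]]  ->  [[-143189, -480945], [-32471, -109064]]
tr = -143189 + -109064 = -252253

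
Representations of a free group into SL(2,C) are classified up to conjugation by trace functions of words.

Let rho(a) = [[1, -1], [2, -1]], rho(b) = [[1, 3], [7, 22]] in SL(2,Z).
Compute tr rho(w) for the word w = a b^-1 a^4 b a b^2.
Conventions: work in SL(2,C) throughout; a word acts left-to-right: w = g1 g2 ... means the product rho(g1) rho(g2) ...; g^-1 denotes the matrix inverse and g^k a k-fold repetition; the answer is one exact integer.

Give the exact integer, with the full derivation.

rho(a) = [[1, -1], [2, -1]]
... * rho(b^-1) = [[22, -3], [-7, 1]]  ->  [[29, -4], [51, -7]]
... * rho(a) = [[1, -1], [2, -1]]  ->  [[21, -25], [37, -44]]
... * rho(a) = [[1, -1], [2, -1]]  ->  [[-29, 4], [-51, 7]]
... * rho(a) = [[1, -1], [2, -1]]  ->  [[-21, 25], [-37, 44]]
... * rho(a) = [[1, -1], [2, -1]]  ->  [[29, -4], [51, -7]]
... * rho(b) = [[1, 3], [7, 22]]  ->  [[1, -1], [2, -1]]
... * rho(a) = [[1, -1], [2, -1]]  ->  [[-1, 0], [0, -1]]
... * rho(b) = [[1, 3], [7, 22]]  ->  [[-1, -3], [-7, -22]]
... * rho(b) = [[1, 3], [7, 22]]  ->  [[-22, -69], [-161, -505]]
tr = -22 + -505 = -527

-527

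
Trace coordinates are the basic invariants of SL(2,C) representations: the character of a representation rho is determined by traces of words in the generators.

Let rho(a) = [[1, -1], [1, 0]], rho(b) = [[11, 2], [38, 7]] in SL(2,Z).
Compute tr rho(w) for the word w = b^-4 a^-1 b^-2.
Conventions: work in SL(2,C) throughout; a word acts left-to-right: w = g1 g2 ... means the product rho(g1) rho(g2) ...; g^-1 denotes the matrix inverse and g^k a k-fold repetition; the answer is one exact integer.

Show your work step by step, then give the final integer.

-46761355

rho(b^-1) = [[7, -2], [-38, 11]]
... * rho(b^-1) = [[7, -2], [-38, 11]]  ->  [[125, -36], [-684, 197]]
... * rho(b^-1) = [[7, -2], [-38, 11]]  ->  [[2243, -646], [-12274, 3535]]
... * rho(b^-1) = [[7, -2], [-38, 11]]  ->  [[40249, -11592], [-220248, 63433]]
... * rho(a^-1) = [[0, 1], [-1, 1]]  ->  [[11592, 28657], [-63433, -156815]]
... * rho(b^-1) = [[7, -2], [-38, 11]]  ->  [[-1007822, 292043], [5514939, -1598099]]
... * rho(b^-1) = [[7, -2], [-38, 11]]  ->  [[-18152388, 5228117], [99332335, -28608967]]
tr = -18152388 + -28608967 = -46761355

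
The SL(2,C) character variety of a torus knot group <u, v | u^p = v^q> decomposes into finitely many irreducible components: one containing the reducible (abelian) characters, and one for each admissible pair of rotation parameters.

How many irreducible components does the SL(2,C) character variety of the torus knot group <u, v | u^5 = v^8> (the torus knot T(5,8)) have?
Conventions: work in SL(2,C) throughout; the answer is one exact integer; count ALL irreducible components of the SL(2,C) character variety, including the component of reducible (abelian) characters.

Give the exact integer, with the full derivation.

In the torus knot group T(5,8), u^5 = v^8 is central, so an irreducible representation sends it to +I or -I (Schur).
This locks tr(u) to 2*cos(pi*alpha/5), alpha in 1..4, and tr(v) to 2*cos(pi*beta/8), beta in 1..7, on each component of irreducible characters.
u^5 = (-1)^alpha I and v^8 = (-1)^beta I must agree, so alpha and beta have equal parity.
Counting: 2 odd alphas x 4 odd betas + 2 even alphas x 3 even betas = 8 + 6 = 14.
components with irreducible characters: 14; plus the single component of reducible (abelian) characters: total 15.

15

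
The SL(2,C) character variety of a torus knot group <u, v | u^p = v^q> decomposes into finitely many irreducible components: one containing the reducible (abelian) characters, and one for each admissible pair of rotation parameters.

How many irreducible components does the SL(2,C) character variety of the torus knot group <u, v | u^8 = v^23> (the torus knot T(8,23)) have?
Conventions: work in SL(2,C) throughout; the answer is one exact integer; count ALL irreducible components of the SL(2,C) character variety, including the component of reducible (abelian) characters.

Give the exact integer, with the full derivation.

In the torus knot group T(8,23), u^8 = v^23 is central, so an irreducible representation sends it to +I or -I (Schur).
This locks tr(u) to 2*cos(pi*alpha/8), alpha in 1..7, and tr(v) to 2*cos(pi*beta/23), beta in 1..22, on each component of irreducible characters.
The two central values (-1)^alpha I and (-1)^beta I must be the same matrix, so alpha and beta share a parity.
count pairs: odd alpha (4 choices) x odd beta (11), plus even alpha (3) x even beta (11): 4*11 + 3*11 = 77.
components with irreducible characters: 77; plus the single component of reducible (abelian) characters: total 78.

78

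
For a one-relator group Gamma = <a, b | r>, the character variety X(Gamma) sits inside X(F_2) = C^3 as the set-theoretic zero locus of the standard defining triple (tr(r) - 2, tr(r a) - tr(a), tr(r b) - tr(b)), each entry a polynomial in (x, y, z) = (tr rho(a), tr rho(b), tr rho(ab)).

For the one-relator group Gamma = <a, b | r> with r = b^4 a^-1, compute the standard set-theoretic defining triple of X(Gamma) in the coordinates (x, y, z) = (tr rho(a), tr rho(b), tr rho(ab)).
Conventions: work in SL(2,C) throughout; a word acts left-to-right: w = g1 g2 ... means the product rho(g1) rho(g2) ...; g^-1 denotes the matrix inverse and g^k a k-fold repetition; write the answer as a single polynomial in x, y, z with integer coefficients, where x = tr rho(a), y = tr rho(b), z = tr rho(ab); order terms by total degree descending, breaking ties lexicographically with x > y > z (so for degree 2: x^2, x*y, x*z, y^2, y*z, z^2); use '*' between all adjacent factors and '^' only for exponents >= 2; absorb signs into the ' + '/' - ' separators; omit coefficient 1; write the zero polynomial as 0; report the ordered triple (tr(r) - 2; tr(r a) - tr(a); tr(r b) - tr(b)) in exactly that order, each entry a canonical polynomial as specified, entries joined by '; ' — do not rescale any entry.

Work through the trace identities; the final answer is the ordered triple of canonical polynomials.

x*y^4 - y^3*z - 3*x*y^2 + 2*y*z + x - 2; y^4 - 4*y^2 - x + 2; x*y^5 - y^4*z - 4*x*y^3 + 3*y^2*z + 3*x*y - y - z

tr(b^2) = tr(b) * tr(b) - tr(1)  (reduce the b square) = y^2 - 2
and tr(b^3) = tr(b) * tr(b^2) - tr(b)  (reduce the b square) = y^3 - 3*y
next, tr(b^4) = tr(b) * tr(b^3) - tr(b^2)  (reduce the b square) = y^4 - 4*y^2 + 2
next, tr(a b^2) = tr(b) * tr(a b) - tr(a)  (reduce the b square) = y*z - x
tr(b^2 a b) = tr(b) * tr(a b^2) - tr(a b)  (reduce the b square) = y^2*z - x*y - z
tr(b^4 a) = tr(b) * tr(b^2 a b) - tr(b^2 a)  (reduce the b square) = y^3*z - x*y^2 - 2*y*z + x
tr(b^4 a^-1) = tr(b^4) * tr(a) - tr(b^4 a)  (eliminate a^-1) = x*y^4 - y^3*z - 3*x*y^2 + 2*y*z + x
tr(b^5) = tr(b) * tr(b^4) - tr(b^3)   [square of b] = y^5 - 5*y^3 + 5*y
tr(b^5 a) = tr(b) * tr(b^2 a b^2) - tr(b^2 a b)   [square of b] = y^4*z - x*y^3 - 3*y^2*z + 2*x*y + z
tr(b^4 a^-1 b) = tr(b^5) * tr(a) - tr(b^5 a)   [inverse elimination on a] = x*y^5 - y^4*z - 4*x*y^3 + 3*y^2*z + 3*x*y - z
assemble the triple (tr(r) - 2; tr(r a) - x; tr(r b) - y)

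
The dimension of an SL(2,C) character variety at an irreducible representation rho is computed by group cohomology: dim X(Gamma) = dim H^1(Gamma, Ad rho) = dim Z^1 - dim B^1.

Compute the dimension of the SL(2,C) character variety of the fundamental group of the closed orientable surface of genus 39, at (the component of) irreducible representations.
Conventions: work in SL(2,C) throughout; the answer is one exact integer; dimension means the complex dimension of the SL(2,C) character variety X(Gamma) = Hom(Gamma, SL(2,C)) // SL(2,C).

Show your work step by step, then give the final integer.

228

Gamma = pi_1(Sigma_39) = < a_1, b_1, ..., a_39, b_39 | prod [a_i, b_i] > has 2g = 78 generators and 1 relator.
Before the relator condition, cocycle space has dim 3*78 = 234.
At an irreducible rho, H^2 = coker(d_2) vanishes (Poincare duality: H^2 is dual to H^0 = invariants = 0), so d_2 is surjective onto sl_2 and dim Z^1 = 234 - 3 = 231.
As always at irreducible rho, dim B^1 = 3.
dim H^1 = 231 - 3 = 228 = dim X.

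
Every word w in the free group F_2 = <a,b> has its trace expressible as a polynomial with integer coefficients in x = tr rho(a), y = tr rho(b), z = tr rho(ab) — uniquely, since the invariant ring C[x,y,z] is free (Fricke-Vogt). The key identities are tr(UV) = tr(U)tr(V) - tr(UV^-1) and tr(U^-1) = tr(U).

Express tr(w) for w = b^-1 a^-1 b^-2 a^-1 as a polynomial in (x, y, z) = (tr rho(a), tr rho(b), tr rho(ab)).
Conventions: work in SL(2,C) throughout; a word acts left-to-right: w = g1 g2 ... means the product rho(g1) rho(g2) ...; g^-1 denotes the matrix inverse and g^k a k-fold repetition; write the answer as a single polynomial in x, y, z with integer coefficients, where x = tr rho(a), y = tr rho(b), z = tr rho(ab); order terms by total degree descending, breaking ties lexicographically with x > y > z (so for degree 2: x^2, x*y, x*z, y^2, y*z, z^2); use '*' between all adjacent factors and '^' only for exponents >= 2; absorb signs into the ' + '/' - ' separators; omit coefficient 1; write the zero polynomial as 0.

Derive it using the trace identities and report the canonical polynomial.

y*z^2 - x*z - y

and tr(b^-1) = tr(b) = y
tr(b^-2) = tr(b^-1)*tr(b) - tr(1)  (eliminate b^-1) = y^2 - 2
tr(a b^-1) = tr(a)*tr(b) - tr(a b)  (eliminate b^-1) = x*y - z
and tr(b^-2 a) = tr(a b^-1)*tr(b) - tr(a)  (eliminate b^-1) = x*y^2 - y*z - x
next, tr(b^-1 a^-1 b^-1) = tr(b^-2)*tr(a) - tr(b^-2 a)  (eliminate a^-1) = y*z - x
next, tr(b^-2 a^-1 b^-1) = tr(b^-1 a^-1 b^-1)*tr(b) - tr(b^-1 a^-1)  (eliminate b^-1) = y^2*z - x*y - z
tr(a^2) = tr(a)*tr(a) - tr(1)  (reduce the a square) = x^2 - 2
and tr(a^2 b) = tr(a)*tr(b a) - tr(b)  (reduce the a square) = x*z - y
tr(a b^-1 a) = tr(a^2)*tr(b) - tr(a^2 b)  (eliminate b^-1) = x^2*y - x*z - y
next, tr(a b a b) = tr(b a)*tr(b a) - tr(1)  (split on b) = z^2 - 2
and tr(a b^-1 a b) = tr(a b a)*tr(b) - tr(a b a b)  (eliminate b^-1) = x*y*z - y^2 - z^2 + 2
and tr(b^-1 a b^-1 a) = tr(a b^-1 a)*tr(b) - tr(a b^-1 a b)  (eliminate b^-1) = x^2*y^2 - 2*x*y*z + z^2 - 2
and tr(b^-1 a^-1 b^-1 a) = tr(b^-1 a b^-1)*tr(a) - tr(b^-1 a b^-1 a)  (eliminate a^-1) = x*y*z - x^2 - z^2 + 2
tr(b^-2 a^-1 b^-1 a) = tr(b^-1 a^-1 b^-1 a)*tr(b) - tr(b^-1 a^-1 b^-1 a b)  (eliminate b^-1) = x*y^2*z - x^2*y - y*z^2 + y
and tr(b^-1 a^-1 b^-2 a^-1) = tr(b^-2 a^-1 b^-1)*tr(a) - tr(b^-2 a^-1 b^-1 a)  (eliminate a^-1) = y*z^2 - x*z - y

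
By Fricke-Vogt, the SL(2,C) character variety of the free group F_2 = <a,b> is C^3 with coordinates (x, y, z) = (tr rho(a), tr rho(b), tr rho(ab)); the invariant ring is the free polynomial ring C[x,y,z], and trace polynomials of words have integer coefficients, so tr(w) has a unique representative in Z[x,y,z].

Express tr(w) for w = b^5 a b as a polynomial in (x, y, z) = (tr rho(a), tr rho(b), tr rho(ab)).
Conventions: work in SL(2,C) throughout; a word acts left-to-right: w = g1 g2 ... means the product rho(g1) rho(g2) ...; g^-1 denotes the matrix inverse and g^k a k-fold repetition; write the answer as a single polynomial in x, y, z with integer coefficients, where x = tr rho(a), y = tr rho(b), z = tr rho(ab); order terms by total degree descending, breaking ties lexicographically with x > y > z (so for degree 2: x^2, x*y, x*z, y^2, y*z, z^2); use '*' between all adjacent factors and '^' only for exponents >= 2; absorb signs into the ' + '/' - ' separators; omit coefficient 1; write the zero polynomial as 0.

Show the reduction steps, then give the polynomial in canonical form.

y^5*z - x*y^4 - 4*y^3*z + 3*x*y^2 + 3*y*z - x

tr(b a b) = tr(b)*tr(a b) - tr(a)   [square of b] = y*z - x
tr(b^2 a b) = tr(b)*tr(b a b) - tr(b a)   [square of b] = y^2*z - x*y - z
tr(b a b^3) = tr(b)*tr(b^2 a b) - tr(b^2 a)   [square of b] = y^3*z - x*y^2 - 2*y*z + x
tr(b^2 a b^3) = tr(b)*tr(b a b^3) - tr(b a b^2)   [square of b] = y^4*z - x*y^3 - 3*y^2*z + 2*x*y + z
tr(b^5 a b) = tr(b)*tr(b^2 a b^3) - tr(b^2 a b^2)   [square of b] = y^5*z - x*y^4 - 4*y^3*z + 3*x*y^2 + 3*y*z - x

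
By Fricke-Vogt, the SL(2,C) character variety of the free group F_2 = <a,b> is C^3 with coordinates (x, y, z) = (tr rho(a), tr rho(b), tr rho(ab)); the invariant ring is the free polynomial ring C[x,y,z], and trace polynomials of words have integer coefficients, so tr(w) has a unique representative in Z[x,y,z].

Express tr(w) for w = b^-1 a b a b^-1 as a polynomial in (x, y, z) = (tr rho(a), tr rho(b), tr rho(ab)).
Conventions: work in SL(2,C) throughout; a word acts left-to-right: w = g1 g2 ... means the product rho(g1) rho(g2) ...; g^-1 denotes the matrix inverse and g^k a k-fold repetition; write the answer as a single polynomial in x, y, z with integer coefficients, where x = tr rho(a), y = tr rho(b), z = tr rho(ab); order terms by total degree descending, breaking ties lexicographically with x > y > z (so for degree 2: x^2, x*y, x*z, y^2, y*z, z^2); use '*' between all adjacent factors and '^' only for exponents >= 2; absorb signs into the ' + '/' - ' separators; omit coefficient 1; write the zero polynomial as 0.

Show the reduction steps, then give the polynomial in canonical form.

x*y^2*z - y^3 - y*z^2 - x*z + 3*y

apply: tr(a b a) = tr(a) tr(b a) - tr(b) = x*z - y
tr(a b a b) = tr(a b) tr(a b) - tr(1)   [split at repeated a] = z^2 - 2
apply: tr(b^-1 a b a) = tr(a b a) tr(b) - tr(a b a b) = x*y*z - y^2 - z^2 + 2
use: tr(b^-1 a b a b^-1) = tr(b^-1 a b a) tr(b) - tr(b^-1 a b a b) = x*y^2*z - y^3 - y*z^2 - x*z + 3*y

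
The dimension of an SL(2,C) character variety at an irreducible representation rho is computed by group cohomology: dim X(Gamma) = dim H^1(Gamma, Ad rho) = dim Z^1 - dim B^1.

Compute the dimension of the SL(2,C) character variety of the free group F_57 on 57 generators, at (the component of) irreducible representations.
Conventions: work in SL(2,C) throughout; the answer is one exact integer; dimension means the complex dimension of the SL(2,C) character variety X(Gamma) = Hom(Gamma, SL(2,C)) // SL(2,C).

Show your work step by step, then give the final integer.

168

Gamma = F_57 has 57 generators and no relators.
A cocycle picks one sl_2 vector per generator freely, giving dim Z^1 = 3*57 = 171.
At an irreducible rho the centralizer of the image in sl_2 is 0, so the coboundary map sl_2 -> Z^1 is injective: dim B^1 = 3.
Therefore dim X = 171 - 3 = 168.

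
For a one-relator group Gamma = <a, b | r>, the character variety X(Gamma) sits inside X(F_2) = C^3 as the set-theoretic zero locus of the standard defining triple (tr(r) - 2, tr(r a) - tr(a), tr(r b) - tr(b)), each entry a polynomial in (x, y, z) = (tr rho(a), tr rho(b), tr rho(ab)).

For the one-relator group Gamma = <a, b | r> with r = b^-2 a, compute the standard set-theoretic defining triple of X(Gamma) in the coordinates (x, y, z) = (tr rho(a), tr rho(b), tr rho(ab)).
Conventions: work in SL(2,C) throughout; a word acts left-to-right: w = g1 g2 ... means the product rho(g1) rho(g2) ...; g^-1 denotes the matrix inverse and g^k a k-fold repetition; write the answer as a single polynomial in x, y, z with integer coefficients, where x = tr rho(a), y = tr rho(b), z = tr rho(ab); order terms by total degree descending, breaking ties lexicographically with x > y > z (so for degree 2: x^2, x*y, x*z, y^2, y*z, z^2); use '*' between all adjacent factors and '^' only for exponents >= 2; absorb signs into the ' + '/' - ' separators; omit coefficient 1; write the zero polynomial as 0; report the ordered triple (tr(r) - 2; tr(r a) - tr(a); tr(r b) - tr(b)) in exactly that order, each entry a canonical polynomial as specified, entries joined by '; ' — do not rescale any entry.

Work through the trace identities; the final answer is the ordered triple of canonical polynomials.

x*y^2 - y*z - x - 2; x^2*y^2 - x*y*z - x^2 - y^2 - x + 2; x*y - y - z

trace(a b^-1) = trace(a)*trace(b) - trace(a b) = x*y - z
trace(b^-2 a) = trace(a b^-1)*trace(b) - trace(a) = x*y^2 - y*z - x
trace(a^2) = trace(a)*trace(a) - trace(1) = x^2 - 2
trace(a^2 b) = trace(a)*trace(b a) - trace(b) = x*z - y
trace(b^-1 a^2) = trace(a^2)*trace(b) - trace(a^2 b) = x^2*y - x*z - y
trace(b^-2 a^2) = trace(b^-1 a^2)*trace(b) - trace(b^-1 a^2 b) = x^2*y^2 - x*y*z - x^2 - y^2 + 2
assemble the triple (trace(r) - 2; trace(r a) - x; trace(r b) - y)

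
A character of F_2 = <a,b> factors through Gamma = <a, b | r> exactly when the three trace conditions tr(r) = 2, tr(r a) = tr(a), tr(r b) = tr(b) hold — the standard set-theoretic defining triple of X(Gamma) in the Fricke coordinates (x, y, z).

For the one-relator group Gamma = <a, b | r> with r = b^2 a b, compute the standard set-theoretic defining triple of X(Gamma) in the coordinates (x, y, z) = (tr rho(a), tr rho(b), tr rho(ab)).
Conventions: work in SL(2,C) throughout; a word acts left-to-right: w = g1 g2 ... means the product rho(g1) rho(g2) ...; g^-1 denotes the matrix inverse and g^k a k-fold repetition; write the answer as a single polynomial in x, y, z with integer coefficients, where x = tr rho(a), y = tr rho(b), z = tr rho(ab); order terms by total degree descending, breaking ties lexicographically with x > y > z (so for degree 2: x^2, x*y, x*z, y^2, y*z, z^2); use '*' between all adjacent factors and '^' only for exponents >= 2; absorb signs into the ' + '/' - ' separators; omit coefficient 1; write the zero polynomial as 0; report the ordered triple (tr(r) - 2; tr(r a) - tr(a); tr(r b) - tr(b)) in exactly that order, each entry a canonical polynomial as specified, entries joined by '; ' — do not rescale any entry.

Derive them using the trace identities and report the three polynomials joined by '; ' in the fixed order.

reduce: tr(b a b) = tr(b)*tr(a b) - tr(a) = y*z - x
tr(b^2 a b) = tr(b)*tr(b a b) - tr(b a) = y^2*z - x*y - z
reduce: tr(a b a b) = tr(b a)*tr(b a) - tr(1)   [split at repeated b] = z^2 - 2
tr(a b a) = tr(a)*tr(b a) - tr(b) = x*z - y
tr(b^2 a b a) = tr(b)*tr(a b a b) - tr(a b a) = y*z^2 - x*z - y
tr(b^2 a b^2) = tr(b)*tr(a b^3) - tr(a b^2) = y^3*z - x*y^2 - 2*y*z + x
assemble the triple (tr(r) - 2; tr(r a) - x; tr(r b) - y)

y^2*z - x*y - z - 2; y*z^2 - x*z - x - y; y^3*z - x*y^2 - 2*y*z + x - y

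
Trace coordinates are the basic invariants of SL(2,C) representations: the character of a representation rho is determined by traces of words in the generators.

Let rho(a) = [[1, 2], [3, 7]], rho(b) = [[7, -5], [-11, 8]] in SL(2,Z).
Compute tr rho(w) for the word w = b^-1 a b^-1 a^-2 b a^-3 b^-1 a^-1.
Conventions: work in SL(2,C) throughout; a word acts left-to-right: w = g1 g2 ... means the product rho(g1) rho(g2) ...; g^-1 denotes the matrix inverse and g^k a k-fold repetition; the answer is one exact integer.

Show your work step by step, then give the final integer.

rho(b^-1) = [[8, 5], [11, 7]]
... * rho(a) = [[1, 2], [3, 7]]  ->  [[23, 51], [32, 71]]
... * rho(b^-1) = [[8, 5], [11, 7]]  ->  [[745, 472], [1037, 657]]
... * rho(a^-1) = [[7, -2], [-3, 1]]  ->  [[3799, -1018], [5288, -1417]]
... * rho(a^-1) = [[7, -2], [-3, 1]]  ->  [[29647, -8616], [41267, -11993]]
... * rho(b) = [[7, -5], [-11, 8]]  ->  [[302305, -217163], [420792, -302279]]
... * rho(a^-1) = [[7, -2], [-3, 1]]  ->  [[2767624, -821773], [3852381, -1143863]]
... * rho(a^-1) = [[7, -2], [-3, 1]]  ->  [[21838687, -6357021], [30398256, -8848625]]
... * rho(a^-1) = [[7, -2], [-3, 1]]  ->  [[171941872, -50034395], [239333667, -69645137]]
... * rho(b^-1) = [[8, 5], [11, 7]]  ->  [[825156631, 509468595], [1148572829, 709152376]]
... * rho(a^-1) = [[7, -2], [-3, 1]]  ->  [[4247690632, -1140844667], [5912552675, -1587993282]]
tr = 4247690632 + -1587993282 = 2659697350

2659697350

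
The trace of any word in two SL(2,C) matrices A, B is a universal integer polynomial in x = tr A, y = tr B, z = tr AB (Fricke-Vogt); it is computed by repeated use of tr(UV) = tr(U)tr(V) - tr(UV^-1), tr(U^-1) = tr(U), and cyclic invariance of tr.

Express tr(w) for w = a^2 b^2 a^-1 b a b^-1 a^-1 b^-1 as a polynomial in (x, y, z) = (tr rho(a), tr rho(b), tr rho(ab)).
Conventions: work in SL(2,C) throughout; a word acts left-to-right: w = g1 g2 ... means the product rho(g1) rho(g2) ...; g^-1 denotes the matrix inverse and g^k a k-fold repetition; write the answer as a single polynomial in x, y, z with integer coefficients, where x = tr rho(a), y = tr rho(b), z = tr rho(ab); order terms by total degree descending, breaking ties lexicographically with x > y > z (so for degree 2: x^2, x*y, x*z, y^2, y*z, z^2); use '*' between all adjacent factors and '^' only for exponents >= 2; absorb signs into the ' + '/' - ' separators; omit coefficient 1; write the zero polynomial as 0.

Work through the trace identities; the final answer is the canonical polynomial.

x^3*y^3*z^2 - 2*x^4*y^2*z - x^2*y^4*z - 2*x^2*y^2*z^3 + x^5*y + x^3*y^3 + 2*x^3*y*z^2 + x*y^3*z^2 + x*y*z^4 + 5*x^2*y^2*z - 5*x^3*y - x*y^3 - 6*x*y*z^2 + x^2*z + y^2*z + z^3 + 4*x*y - 3*z

trace(a b^2) = trace(b) * trace(a b) - trace(a) = y*z - x
trace(a^2 b) = trace(a) * trace(b a) - trace(b) = x*z - y
trace(a^2) = trace(a) * trace(a) - trace(1) = x^2 - 2
trace(b a^2 b) = trace(b) * trace(a^2 b) - trace(a^2) = x*y*z - x^2 - y^2 + 2
trace(a b^3 a) = trace(b) * trace(b a^2 b) - trace(b a^2) = x*y^2*z - x^2*y - y^3 - x*z + 3*y
use: trace(a b^3) = trace(b) * trace(b a b) - trace(b a) = y^2*z - x*y - z
apply: trace(b a^3 b^2) = trace(a) * trace(a b^3 a) - trace(a b^3) = x^2*y^2*z - x^3*y - x*y^3 - x^2*z - y^2*z + 4*x*y + z
trace(a b a b) = trace(b a) * trace(b a) - trace(1) = z^2 - 2
trace(b^2 a b a) = trace(b) * trace(a b a b) - trace(a b a) = y*z^2 - x*z - y
apply: trace(a b^2 a b a) = trace(a) * trace(b^2 a b a) - trace(b^2 a b) = x*y*z^2 - x^2*z - y^2*z + z
apply: trace(b a^3 b^2 a) = trace(a) * trace(a b^2 a b a) - trace(a b^2 a b) = x^2*y*z^2 - x^3*z - x*y^2*z - y*z^2 + 2*x*z + y
trace(a^2 b^2 a^-1 b a) = trace(b a^3 b^2) * trace(a) - trace(b a^3 b^2 a) = x^3*y^2*z - x^4*y - x^2*y^3 - x^2*y*z^2 + 4*x^2*y + y*z^2 - x*z - y
apply: trace(a b a b a) = trace(a) * trace(b a b a) - trace(b a b) = x*z^2 - y*z - x
trace(b a b a^3) = trace(a) * trace(a b a b a) - trace(a b a b) = x^2*z^2 - x*y*z - x^2 - z^2 + 2
apply: trace(b a b a^3 b^2) = trace(b) * trace(b a b a^3 b) - trace(b a b a^3) = x^2*y^2*z^2 - x^3*y*z - x*y^3*z - x^2*z^2 - y^2*z^2 + 3*x*y*z + x^2 + y^2 + z^2 - 2
trace(b a b a b a) = trace(b a) * trace(b a b a) - trace(b^-1 a^-1) = z^3 - 3*z
trace(b a b a b a^2) = trace(a) * trace(b a b a b a) - trace(b a b a b) = x*z^3 - y*z^2 - 2*x*z + y
trace(a b a b a^3 b) = trace(a) * trace(b a b a b a^2) - trace(b a b a b a) = x^2*z^3 - x*y*z^2 - 2*x^2*z - z^3 + x*y + 3*z
apply: trace(a b a b a^3) = trace(a) * trace(a b a b a^2) - trace(a b a b a) = x^3*z^2 - x^2*y*z - x^3 - 2*x*z^2 + y*z + 3*x
trace(b a b a^3 b^2 a) = trace(b) * trace(a b a b a^3 b) - trace(a b a b a^3) = x^2*y*z^3 - x^3*z^2 - x*y^2*z^2 - x^2*y*z - y*z^3 + x^3 + x*y^2 + 2*x*z^2 + 2*y*z - 3*x
use: trace(a^2 b^2 a^-1 b a b a) = trace(b a b a^3 b^2) * trace(a) - trace(b a b a^3 b^2 a) = x^3*y^2*z^2 - x^4*y*z - x^2*y^3*z - x^2*y*z^3 + 4*x^2*y*z + y*z^3 - x*z^2 - 2*y*z + x
use: trace(b a b a b a^2 b) = trace(b) * trace(a b a b a^2 b) - trace(a b a b a^2) = x*y*z^3 - x^2*z^2 - y^2*z^2 - x*y*z + x^2 + y^2 + z^2 - 2
use: trace(b a b a b a^2 b^2) = trace(b) * trace(b a b a b a^2 b) - trace(b a b a b a^2) = x*y^2*z^3 - x^2*y*z^2 - y^3*z^2 - x*y^2*z - x*z^3 + x^2*y + y^3 + 2*y*z^2 + 2*x*z - 3*y
trace(b a b a b a b a) = trace(b a b a) * trace(b a b a) - trace(1) = z^4 - 4*z^2 + 2
apply: trace(b a b a b a b) = trace(b) * trace(a b a b a b) - trace(a b a b a) = y*z^3 - x*z^2 - 2*y*z + x
use: trace(a b a b a b a^2 b) = trace(a) * trace(b a b a b a b a) - trace(b a b a b a b) = x*z^4 - y*z^3 - 3*x*z^2 + 2*y*z + x
use: trace(b a b a b a^2 b^2 a) = trace(b) * trace(a b a b a b a^2 b) - trace(a b a b a b a^2) = x*y*z^4 - x^2*z^3 - y^2*z^3 - 2*x*y*z^2 + 2*x^2*z + 2*y^2*z + z^3 - 3*z
apply: trace(a^2 b^2 a^-1 b a b a b) = trace(b a b a b a^2 b^2) * trace(a) - trace(b a b a b a^2 b^2 a) = x^2*y^2*z^3 - x^3*y*z^2 - x*y^3*z^2 - x*y*z^4 - x^2*y^2*z + y^2*z^3 + x^3*y + x*y^3 + 4*x*y*z^2 - 2*y^2*z - z^3 - 3*x*y + 3*z
trace(b^-1 a^2 b^2 a^-1 b a b a) = trace(a^2 b^2 a^-1 b a b a) * trace(b) - trace(a^2 b^2 a^-1 b a b a b) = x^3*y^3*z^2 - x^4*y^2*z - x^2*y^4*z - 2*x^2*y^2*z^3 + x^3*y*z^2 + x*y^3*z^2 + x*y*z^4 + 5*x^2*y^2*z - x^3*y - x*y^3 - 5*x*y*z^2 + z^3 + 4*x*y - 3*z
use: trace(a^-1 b^-1 a^2 b^2 a^-1 b a b) = trace(b^-1 a^2 b^2 a^-1 b a b) * trace(a) - trace(b^-1 a^2 b^2 a^-1 b a b a) = -x^3*y^3*z^2 + 2*x^4*y^2*z + x^2*y^4*z + 2*x^2*y^2*z^3 - x^5*y - x^3*y^3 - 2*x^3*y*z^2 - x*y^3*z^2 - x*y*z^4 - 5*x^2*y^2*z + 5*x^3*y + x*y^3 + 6*x*y*z^2 - x^2*z - z^3 - 5*x*y + 3*z
apply: trace(a^2 b^2 a^-1 b a b^-1 a^-1 b^-1) = trace(a^-1 b^-1 a^2 b^2 a^-1 b a) * trace(b) - trace(a^-1 b^-1 a^2 b^2 a^-1 b a b) = x^3*y^3*z^2 - 2*x^4*y^2*z - x^2*y^4*z - 2*x^2*y^2*z^3 + x^5*y + x^3*y^3 + 2*x^3*y*z^2 + x*y^3*z^2 + x*y*z^4 + 5*x^2*y^2*z - 5*x^3*y - x*y^3 - 6*x*y*z^2 + x^2*z + y^2*z + z^3 + 4*x*y - 3*z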